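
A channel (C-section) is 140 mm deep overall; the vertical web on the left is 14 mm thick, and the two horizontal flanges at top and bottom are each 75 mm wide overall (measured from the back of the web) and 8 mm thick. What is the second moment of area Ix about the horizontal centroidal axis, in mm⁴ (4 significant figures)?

Decompose the section into non-overlapping parts with the origin at the bottom-left of its bounding rectangle.
Web: 14 × 140, A = 1 960 mm², y = 70 mm, Ī = 3 201 333 mm⁴.
Top flange (beyond web): 61 × 8, A = 488 mm², y = 136 mm, Ī = 2602.67 mm⁴.
Bottom flange (beyond web): 61 × 8, A = 488 mm², y = 4 mm, Ī = 2602.67 mm⁴.
By symmetry the centroid is at mid-height, ȳ = 70 mm.
Transfer each piece to the horizontal centroidal axis using Ī + A·d² with d = y − 70:
  web: d = 0 mm → contributes +3 201 333 mm⁴
  top flange (beyond web): d = 66 mm → contributes +2 128 331 mm⁴
  bottom flange (beyond web): d = -66 mm → contributes +2 128 331 mm⁴
Total I = 7 457 995 mm⁴.

Ix ≈ 7.458 × 10⁶ mm⁴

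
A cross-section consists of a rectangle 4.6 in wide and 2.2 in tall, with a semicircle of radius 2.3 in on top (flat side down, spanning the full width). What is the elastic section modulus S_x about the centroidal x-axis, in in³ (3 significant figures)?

S_x ≈ 10.9 in³

Decompose the section into non-overlapping parts with the origin at the bottom-left of its bounding rectangle.
Rectangular body: 4.6 × 2.2, A = 10.12 in², y = 1.1 in, Ī = 4.0817 in⁴.
Semicircular cap: semicircle r = 2.3, A = 8.3095 in², y = 3.1762 in, Ī = 3.0714 in⁴.
Centroid: ȳ = ΣA·y / ΣA = 2.0361 in.
Transfer each piece to the centroidal x-axis using Ī + A·d² with d = y − 2.0361:
  rectangular body: d = -0.9361 in → contributes +12.95 in⁴
  semicircular cap: d = 1.1401 in → contributes +13.872 in⁴
Total I = 26.821 in⁴.
Extreme fibre distance c = 2.4639 in; S = I/c = 10.886 in³.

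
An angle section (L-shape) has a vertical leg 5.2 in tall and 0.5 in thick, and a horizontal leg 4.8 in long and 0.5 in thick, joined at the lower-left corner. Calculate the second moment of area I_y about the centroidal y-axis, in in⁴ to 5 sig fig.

Treat the section as a set of non-overlapping primitives; coordinates are from the bounding-box lower-left.
Vertical leg: 0.5 × 5.2, A = 2.6 in², x = 0.25 in, Ī = 0.05416667 in⁴.
Horizontal leg (remainder): 4.3 × 0.5, A = 2.15 in², x = 2.65 in, Ī = 3.312792 in⁴.
Centroid: x̄ = ΣA·x / ΣA = 1.336316 in.
Transfer each piece to the centroidal y-axis using Ī + A·d² with d = x − 1.336316:
  vertical leg: d = -1.086316 in → contributes +3.12238 in⁴
  horizontal leg (remainder): d = 1.313684 in → contributes +7.023189 in⁴
Total I = 10.14557 in⁴.

I_y ≈ 10.146 in⁴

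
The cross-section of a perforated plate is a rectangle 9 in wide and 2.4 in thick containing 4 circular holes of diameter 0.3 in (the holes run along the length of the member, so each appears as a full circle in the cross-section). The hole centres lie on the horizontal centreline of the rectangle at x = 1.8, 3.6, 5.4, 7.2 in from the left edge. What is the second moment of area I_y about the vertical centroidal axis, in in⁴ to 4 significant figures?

Split into non-overlapping primitives; take the origin at the lower-left of the bounding box.
Plate: 9 × 2.4, A = 21.6 in², x = 4.5 in, Ī = 145.8 in⁴.
Hole 1 (subtracted): ⌀0.3, A = 0.0706858 in², x = 1.8 in, Ī = 0.000397608 in⁴.
Hole 2 (subtracted): ⌀0.3, A = 0.0706858 in², x = 3.6 in, Ī = 0.000397608 in⁴.
Hole 3 (subtracted): ⌀0.3, A = 0.0706858 in², x = 5.4 in, Ī = 0.000397608 in⁴.
Hole 4 (subtracted): ⌀0.3, A = 0.0706858 in², x = 7.2 in, Ī = 0.000397608 in⁴.
By symmetry the centroid is at mid-width, x̄ = 4.5 in.
Transfer each piece to the vertical centroidal axis using Ī + A·d² with d = x − 4.5:
  plate: d = 0 in → contributes +145.8 in⁴
  hole 1: d = -2.7 in → contributes −0.515697 in⁴
  hole 2: d = -0.9 in → contributes −0.0576531 in⁴
  hole 3: d = 0.9 in → contributes −0.0576531 in⁴
  hole 4: d = 2.7 in → contributes −0.515697 in⁴
Total I = 144.653 in⁴.

I_y ≈ 144.7 in⁴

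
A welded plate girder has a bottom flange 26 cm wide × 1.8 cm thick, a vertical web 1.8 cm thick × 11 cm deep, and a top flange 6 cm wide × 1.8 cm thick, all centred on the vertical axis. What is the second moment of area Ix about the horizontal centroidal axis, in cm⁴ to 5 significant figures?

Treat the section as a set of non-overlapping primitives; coordinates are from the bounding-box lower-left.
Bottom plate: 26 × 1.8, A = 46.8 cm², y = 0.9 cm, Ī = 12.636 cm⁴.
Web plate: 1.8 × 11, A = 19.8 cm², y = 7.3 cm, Ī = 199.65 cm⁴.
Top plate: 6 × 1.8, A = 10.8 cm², y = 13.7 cm, Ī = 2.916 cm⁴.
Centroid: ȳ = ΣA·y / ΣA = 4.323256 cm.
Transfer each piece to the horizontal centroidal axis using Ī + A·d² with d = y − 4.323256:
  bottom plate: d = -3.423256 cm → contributes +561.0702 cm⁴
  web plate: d = 2.976744 cm → contributes +375.0979 cm⁴
  top plate: d = 9.376744 cm → contributes +952.488 cm⁴
Total I = 1888.656 cm⁴.

Ix ≈ 1888.7 cm⁴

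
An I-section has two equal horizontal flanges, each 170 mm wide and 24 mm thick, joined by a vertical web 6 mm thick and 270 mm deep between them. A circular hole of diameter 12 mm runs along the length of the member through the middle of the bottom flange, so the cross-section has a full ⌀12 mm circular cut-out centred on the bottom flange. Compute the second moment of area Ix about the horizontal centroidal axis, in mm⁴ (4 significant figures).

Decompose the section into non-overlapping parts with the origin at the bottom-left of its bounding rectangle.
Bottom flange: 170 × 24, A = 4 080 mm², y = 12 mm, Ī = 195 840 mm⁴.
Web: 6 × 270, A = 1 620 mm², y = 159 mm, Ī = 9 841 500 mm⁴.
Top flange: 170 × 24, A = 4 080 mm², y = 306 mm, Ī = 195 840 mm⁴.
Hole (subtracted): ⌀12, A = 113.097 mm², y = 12 mm, Ī = 1017.88 mm⁴.
Centroid: ȳ = ΣA·y / ΣA = 160.72 mm.
Transfer each piece to the horizontal centroidal axis using Ī + A·d² with d = y − 160.72:
  bottom flange: d = -148.72 mm → contributes +90 435 583 mm⁴
  web: d = -1.71982 mm → contributes +9 846 292 mm⁴
  top flange: d = 145.28 mm → contributes +86 309 672 mm⁴
  hole: d = -148.72 mm → contributes −2 502 458 mm⁴
Total I = 184 089 089 mm⁴.

Ix ≈ 1.841 × 10⁸ mm⁴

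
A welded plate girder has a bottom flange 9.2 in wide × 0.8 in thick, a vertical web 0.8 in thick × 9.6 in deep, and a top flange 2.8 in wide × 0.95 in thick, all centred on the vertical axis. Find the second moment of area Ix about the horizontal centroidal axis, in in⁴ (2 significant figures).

Break the section into simple shapes (no overlaps), measuring from the bottom-left corner of the bounding box.
Bottom plate: 9.2 × 0.8, A = 7.36 in², y = 0.4 in, Ī = 0.3925 in⁴.
Web plate: 0.8 × 9.6, A = 7.68 in², y = 5.6 in, Ī = 58.98 in⁴.
Top plate: 2.8 × 0.95, A = 2.66 in², y = 10.88 in, Ī = 0.2001 in⁴.
Centroid: ȳ = ΣA·y / ΣA = 4.23 in.
Transfer each piece to the horizontal centroidal axis using Ī + A·d² with d = y − 4.23:
  bottom plate: d = -3.83 in → contributes +108.4 in⁴
  web plate: d = 1.37 in → contributes +73.39 in⁴
  top plate: d = 6.645 in → contributes +117.6 in⁴
Total I = 299.4 in⁴.

Ix ≈ 300 in⁴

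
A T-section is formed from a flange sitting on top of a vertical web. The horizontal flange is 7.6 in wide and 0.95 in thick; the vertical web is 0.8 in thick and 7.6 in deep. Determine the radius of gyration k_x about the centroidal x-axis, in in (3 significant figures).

k_x ≈ 2.60 in

Treat the section as a set of non-overlapping primitives; coordinates are from the bounding-box lower-left.
Flange: 7.6 × 0.95, A = 7.22 in², y = 8.075 in, Ī = 0.543 in⁴.
Web: 0.8 × 7.6, A = 6.08 in², y = 3.8 in, Ī = 29.265 in⁴.
Centroid: ȳ = ΣA·y / ΣA = 6.1207 in.
Transfer each piece to the centroidal x-axis using Ī + A·d² with d = y − 6.1207:
  flange: d = 1.9543 in → contributes +28.118 in⁴
  web: d = -2.3207 in → contributes +62.01 in⁴
Total I = 90.128 in⁴.
Radius of gyration: k = √(I/A) = √(90.128 / 13.3) = 2.6032 in.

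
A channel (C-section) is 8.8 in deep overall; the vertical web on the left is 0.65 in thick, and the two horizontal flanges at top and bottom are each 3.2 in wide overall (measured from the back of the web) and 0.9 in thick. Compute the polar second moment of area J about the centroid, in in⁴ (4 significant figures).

J ≈ 118.0 in⁴

Break the section into simple shapes (no overlaps), measuring from the bottom-left corner of the bounding box.
Web: 0.65 × 8.8, A = 5.72 in², y = 4.4 in, Ī = 36.9131 in⁴.
Top flange (beyond web): 2.55 × 0.9, A = 2.295 in², y = 8.35 in, Ī = 0.154913 in⁴.
Bottom flange (beyond web): 2.55 × 0.9, A = 2.295 in², y = 0.45 in, Ī = 0.154913 in⁴.
By symmetry the centroid is at mid-height, ȳ = 4.4 in.
Transfer each piece to the centroidal x-axis using Ī + A·d² with d = y − 4.4:
  web: d = 0 in → contributes +36.9131 in⁴
  top flange (beyond web): d = 3.95 in → contributes +35.9627 in⁴
  bottom flange (beyond web): d = -3.95 in → contributes +35.9627 in⁴
Total I = 108.838 in⁴.
For the y-axis: x̄ = 1.03732 in.
Repeating about the centroidal y-axis gives I_y = 9.20773 in⁴.
Polar second moment: J = I_x + I_y = 118.046 in⁴.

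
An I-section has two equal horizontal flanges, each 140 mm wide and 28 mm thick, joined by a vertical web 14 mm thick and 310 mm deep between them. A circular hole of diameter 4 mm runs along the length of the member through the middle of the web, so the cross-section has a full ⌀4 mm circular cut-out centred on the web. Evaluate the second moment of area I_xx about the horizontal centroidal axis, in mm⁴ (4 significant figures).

I_xx ≈ 2.592 × 10⁸ mm⁴

Treat the section as a set of non-overlapping primitives; coordinates are from the bounding-box lower-left.
Bottom flange: 140 × 28, A = 3 920 mm², y = 14 mm, Ī = 256 107 mm⁴.
Web: 14 × 310, A = 4 340 mm², y = 183 mm, Ī = 34 756 167 mm⁴.
Top flange: 140 × 28, A = 3 920 mm², y = 352 mm, Ī = 256 107 mm⁴.
Hole (subtracted): ⌀4, A = 12.5664 mm², y = 183 mm, Ī = 12.5664 mm⁴.
By symmetry the centroid is at mid-height, ȳ = 183 mm.
Transfer each piece to the horizontal centroidal axis using Ī + A·d² with d = y − 183:
  bottom flange: d = -169 mm → contributes +112 215 227 mm⁴
  web: d = 0 mm → contributes +34 756 167 mm⁴
  top flange: d = 169 mm → contributes +112 215 227 mm⁴
  hole: d = 0 mm → contributes −12.5664 mm⁴
Total I = 259 186 607 mm⁴.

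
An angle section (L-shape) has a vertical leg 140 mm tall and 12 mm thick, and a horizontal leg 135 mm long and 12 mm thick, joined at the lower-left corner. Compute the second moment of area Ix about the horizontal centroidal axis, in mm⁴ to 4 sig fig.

Ix ≈ 5.980 × 10⁶ mm⁴

Decompose the section into non-overlapping parts with the origin at the bottom-left of its bounding rectangle.
Vertical leg: 12 × 140, A = 1 680 mm², y = 70 mm, Ī = 2 744 000 mm⁴.
Horizontal leg (remainder): 123 × 12, A = 1 476 mm², y = 6 mm, Ī = 17 712 mm⁴.
Centroid: ȳ = ΣA·y / ΣA = 40.0684 mm.
Transfer each piece to the horizontal centroidal axis using Ī + A·d² with d = y − 40.0684:
  vertical leg: d = 29.9316 mm → contributes +4 249 109 mm⁴
  horizontal leg (remainder): d = -34.0684 mm → contributes +1 730 844 mm⁴
Total I = 5 979 953 mm⁴.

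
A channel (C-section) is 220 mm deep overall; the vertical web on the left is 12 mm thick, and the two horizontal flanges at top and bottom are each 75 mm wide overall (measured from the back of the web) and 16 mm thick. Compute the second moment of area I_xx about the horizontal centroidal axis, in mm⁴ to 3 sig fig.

Decompose the section into non-overlapping parts with the origin at the bottom-left of its bounding rectangle.
Web: 12 × 220, A = 2 640 mm², y = 110 mm, Ī = 10 648 000 mm⁴.
Top flange (beyond web): 63 × 16, A = 1 008 mm², y = 212 mm, Ī = 21 504 mm⁴.
Bottom flange (beyond web): 63 × 16, A = 1 008 mm², y = 8 mm, Ī = 21 504 mm⁴.
By symmetry the centroid is at mid-height, ȳ = 110 mm.
Transfer each piece to the horizontal centroidal axis using Ī + A·d² with d = y − 110:
  web: d = 0 mm → contributes +10 648 000 mm⁴
  top flange (beyond web): d = 102 mm → contributes +10 508 736 mm⁴
  bottom flange (beyond web): d = -102 mm → contributes +10 508 736 mm⁴
Total I = 31 665 472 mm⁴.

I_xx ≈ 3.17 × 10⁷ mm⁴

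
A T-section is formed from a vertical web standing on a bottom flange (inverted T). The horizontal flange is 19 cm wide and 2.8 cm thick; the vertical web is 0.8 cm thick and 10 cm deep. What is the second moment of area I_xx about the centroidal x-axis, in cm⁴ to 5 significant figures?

Split into non-overlapping primitives; take the origin at the lower-left of the bounding box.
Flange: 19 × 2.8, A = 53.2 cm², y = 1.4 cm, Ī = 34.75733 cm⁴.
Web: 0.8 × 10, A = 8 cm², y = 7.8 cm, Ī = 66.66667 cm⁴.
Centroid: ȳ = ΣA·y / ΣA = 2.236601 cm.
Transfer each piece to the centroidal x-axis using Ī + A·d² with d = y − 2.236601:
  flange: d = -0.8366013 cm → contributes +71.99211 cm⁴
  web: d = 5.563399 cm → contributes +314.2779 cm⁴
Total I = 386.27 cm⁴.

I_xx ≈ 386.27 cm⁴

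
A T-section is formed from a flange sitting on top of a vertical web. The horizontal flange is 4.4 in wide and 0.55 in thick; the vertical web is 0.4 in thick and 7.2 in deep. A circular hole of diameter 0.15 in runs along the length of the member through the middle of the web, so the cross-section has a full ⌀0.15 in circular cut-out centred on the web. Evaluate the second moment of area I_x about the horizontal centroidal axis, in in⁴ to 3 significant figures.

Break the section into simple shapes (no overlaps), measuring from the bottom-left corner of the bounding box.
Flange: 4.4 × 0.55, A = 2.42 in², y = 7.475 in, Ī = 0.061004 in⁴.
Web: 0.4 × 7.2, A = 2.88 in², y = 3.6 in, Ī = 12.442 in⁴.
Hole (subtracted): ⌀0.15, A = 0.017671 in², y = 3.6 in, Ī = 0.00002485 in⁴.
Centroid: ȳ = ΣA·y / ΣA = 5.3753 in.
Transfer each piece to the horizontal centroidal axis using Ī + A·d² with d = y − 5.3753:
  flange: d = 2.0997 in → contributes +10.731 in⁴
  web: d = -1.7753 in → contributes +21.518 in⁴
  hole: d = -1.7753 in → contributes −0.055717 in⁴
Total I = 32.193 in⁴.

I_x ≈ 32.2 in⁴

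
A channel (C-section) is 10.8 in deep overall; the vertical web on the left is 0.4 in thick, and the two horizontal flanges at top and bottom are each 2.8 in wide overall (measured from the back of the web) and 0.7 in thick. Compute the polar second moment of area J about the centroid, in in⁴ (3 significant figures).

Treat the section as a set of non-overlapping primitives; coordinates are from the bounding-box lower-left.
Web: 0.4 × 10.8, A = 4.32 in², y = 5.4 in, Ī = 41.99 in⁴.
Top flange (beyond web): 2.4 × 0.7, A = 1.68 in², y = 10.45 in, Ī = 0.0686 in⁴.
Bottom flange (beyond web): 2.4 × 0.7, A = 1.68 in², y = 0.35 in, Ī = 0.0686 in⁴.
By symmetry the centroid is at mid-height, ȳ = 5.4 in.
Transfer each piece to the centroidal x-axis using Ī + A·d² with d = y − 5.4:
  web: d = 0 in → contributes +41.99 in⁴
  top flange (beyond web): d = 5.05 in → contributes +42.913 in⁴
  bottom flange (beyond web): d = -5.05 in → contributes +42.913 in⁴
Total I = 127.82 in⁴.
For the y-axis: x̄ = 0.8125 in.
Repeating about the centroidal y-axis gives I_y = 5.3748 in⁴.
Polar second moment: J = I_x + I_y = 133.19 in⁴.

J ≈ 133 in⁴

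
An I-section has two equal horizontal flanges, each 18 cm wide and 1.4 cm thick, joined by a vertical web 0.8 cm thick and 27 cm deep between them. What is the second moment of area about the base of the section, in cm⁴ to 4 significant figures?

Treat the section as a set of non-overlapping primitives; coordinates are from the bounding-box lower-left.
Bottom flange: 18 × 1.4, A = 25.2 cm², y = 0.7 cm, Ī = 4.116 cm⁴.
Web: 0.8 × 27, A = 21.6 cm², y = 14.9 cm, Ī = 1312.2 cm⁴.
Top flange: 18 × 1.4, A = 25.2 cm², y = 29.1 cm, Ī = 4.116 cm⁴.
Transfer each piece to the base of the section using Ī + A·d² with d = y − 0:
  bottom flange: d = 0.7 cm → contributes +16.464 cm⁴
  web: d = 14.9 cm → contributes +6107.62 cm⁴
  top flange: d = 29.1 cm → contributes +21343.7 cm⁴
Total I = 27467.8 cm⁴.

I_base ≈ 2.747 × 10⁴ cm⁴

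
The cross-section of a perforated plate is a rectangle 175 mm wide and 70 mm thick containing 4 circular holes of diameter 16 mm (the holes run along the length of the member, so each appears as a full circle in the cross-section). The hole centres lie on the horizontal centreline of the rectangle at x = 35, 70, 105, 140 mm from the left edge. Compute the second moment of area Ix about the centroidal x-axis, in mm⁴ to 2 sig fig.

Ix ≈ 5.0 × 10⁶ mm⁴

Break the section into simple shapes (no overlaps), measuring from the bottom-left corner of the bounding box.
Plate: 175 × 70, A = 12 250 mm², y = 35 mm, Ī = 5 002 083 mm⁴.
Hole 1 (subtracted): ⌀16, A = 201.1 mm², y = 35 mm, Ī = 3 217 mm⁴.
Hole 2 (subtracted): ⌀16, A = 201.1 mm², y = 35 mm, Ī = 3 217 mm⁴.
Hole 3 (subtracted): ⌀16, A = 201.1 mm², y = 35 mm, Ī = 3 217 mm⁴.
Hole 4 (subtracted): ⌀16, A = 201.1 mm², y = 35 mm, Ī = 3 217 mm⁴.
By symmetry the centroid is at mid-height, ȳ = 35 mm.
All pieces are centred on the centroidal x-axis, so I = ΣĪ (holes subtracted) = 4 989 215 mm⁴.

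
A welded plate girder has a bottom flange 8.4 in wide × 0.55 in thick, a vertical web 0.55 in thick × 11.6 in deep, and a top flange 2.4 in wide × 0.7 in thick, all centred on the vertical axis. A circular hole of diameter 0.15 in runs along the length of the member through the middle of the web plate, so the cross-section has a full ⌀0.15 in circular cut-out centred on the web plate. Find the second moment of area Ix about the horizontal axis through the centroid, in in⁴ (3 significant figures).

Treat the section as a set of non-overlapping primitives; coordinates are from the bounding-box lower-left.
Bottom plate: 8.4 × 0.55, A = 4.62 in², y = 0.275 in, Ī = 0.11646 in⁴.
Web plate: 0.55 × 11.6, A = 6.38 in², y = 6.35 in, Ī = 71.541 in⁴.
Top plate: 2.4 × 0.7, A = 1.68 in², y = 12.5 in, Ī = 0.0686 in⁴.
Hole (subtracted): ⌀0.15, A = 0.017671 in², y = 6.35 in, Ī = 0.00002485 in⁴.
Centroid: ȳ = ΣA·y / ΣA = 4.9494 in.
Transfer each piece to the horizontal axis through the centroid using Ī + A·d² with d = y − 4.9494:
  bottom plate: d = -4.6744 in → contributes +101.06 in⁴
  web plate: d = 1.4006 in → contributes +84.056 in⁴
  top plate: d = 7.5506 in → contributes +95.847 in⁴
  hole: d = 1.4006 in → contributes −0.034689 in⁴
Total I = 280.93 in⁴.

Ix ≈ 281 in⁴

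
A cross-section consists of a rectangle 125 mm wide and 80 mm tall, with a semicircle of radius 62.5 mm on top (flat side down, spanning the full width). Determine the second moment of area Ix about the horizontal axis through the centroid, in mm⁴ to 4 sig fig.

Ix ≈ 2.384 × 10⁷ mm⁴

Decompose the section into non-overlapping parts with the origin at the bottom-left of its bounding rectangle.
Rectangular body: 125 × 80, A = 10 000 mm², y = 40 mm, Ī = 5 333 333 mm⁴.
Semicircular cap: semicircle r = 62.5, A = 6135.92 mm², y = 106.526 mm, Ī = 1 674 758 mm⁴.
Centroid: ȳ = ΣA·y / ΣA = 65.2974 mm.
Transfer each piece to the horizontal axis through the centroid using Ī + A·d² with d = y − 65.2974:
  rectangular body: d = -25.2974 mm → contributes +11 732 932 mm⁴
  semicircular cap: d = 41.2284 mm → contributes +12 104 482 mm⁴
Total I = 23 837 414 mm⁴.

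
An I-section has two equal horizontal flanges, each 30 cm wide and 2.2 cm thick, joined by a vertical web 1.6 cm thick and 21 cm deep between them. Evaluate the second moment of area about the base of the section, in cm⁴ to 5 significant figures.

I_base ≈ 4.5760 × 10⁴ cm⁴

Treat the section as a set of non-overlapping primitives; coordinates are from the bounding-box lower-left.
Bottom flange: 30 × 2.2, A = 66 cm², y = 1.1 cm, Ī = 26.62 cm⁴.
Web: 1.6 × 21, A = 33.6 cm², y = 12.7 cm, Ī = 1234.8 cm⁴.
Top flange: 30 × 2.2, A = 66 cm², y = 24.3 cm, Ī = 26.62 cm⁴.
Transfer each piece to the bottom edge using Ī + A·d² with d = y − 0:
  bottom flange: d = 1.1 cm → contributes +106.48 cm⁴
  web: d = 12.7 cm → contributes +6654.144 cm⁴
  top flange: d = 24.3 cm → contributes +38998.96 cm⁴
Total I = 45759.58 cm⁴.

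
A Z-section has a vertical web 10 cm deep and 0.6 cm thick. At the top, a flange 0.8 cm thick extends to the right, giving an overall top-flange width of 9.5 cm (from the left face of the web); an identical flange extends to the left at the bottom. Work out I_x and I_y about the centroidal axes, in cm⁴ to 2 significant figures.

I_x ≈ 350 cm⁴, I_y ≈ 420 cm⁴

Break the section into simple shapes (no overlaps), measuring from the bottom-left corner of the bounding box.
Web: 0.6 × 10, A = 6 cm², y = 5 cm, Ī = 50 cm⁴.
Top flange (beyond web): 8.9 × 0.8, A = 7.12 cm², y = 9.6 cm, Ī = 0.3797 cm⁴.
Bottom flange (beyond web): 8.9 × 0.8, A = 7.12 cm², y = 0.4 cm, Ī = 0.3797 cm⁴.
Centroid: ȳ = ΣA·y / ΣA = 5 cm.
Transfer each piece to the centroidal x-axis using Ī + A·d² with d = y − 5:
  web: d = 0 cm → contributes +50 cm⁴
  top flange (beyond web): d = 4.6 cm → contributes +151 cm⁴
  bottom flange (beyond web): d = -4.6 cm → contributes +151 cm⁴
Total I = 352.1 cm⁴.
For the y-axis: x̄ = 9.2 cm.
Repeating about the centroidal y-axis gives I_y = 415.5 cm⁴.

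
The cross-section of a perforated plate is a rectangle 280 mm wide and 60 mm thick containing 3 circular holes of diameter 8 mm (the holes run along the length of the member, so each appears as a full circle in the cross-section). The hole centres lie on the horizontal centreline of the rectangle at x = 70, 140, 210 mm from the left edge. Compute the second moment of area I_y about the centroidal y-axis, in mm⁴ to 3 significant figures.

Decompose the section into non-overlapping parts with the origin at the bottom-left of its bounding rectangle.
Plate: 280 × 60, A = 16 800 mm², x = 140 mm, Ī = 109 760 000 mm⁴.
Hole 1 (subtracted): ⌀8, A = 50.265 mm², x = 70 mm, Ī = 201.06 mm⁴.
Hole 2 (subtracted): ⌀8, A = 50.265 mm², x = 140 mm, Ī = 201.06 mm⁴.
Hole 3 (subtracted): ⌀8, A = 50.265 mm², x = 210 mm, Ī = 201.06 mm⁴.
By symmetry the centroid is at mid-width, x̄ = 140 mm.
Transfer each piece to the centroidal y-axis using Ī + A·d² with d = x − 140:
  plate: d = 0 mm → contributes +109 760 000 mm⁴
  hole 1: d = -70 mm → contributes −246 502 mm⁴
  hole 2: d = 0 mm → contributes −201.06 mm⁴
  hole 3: d = 70 mm → contributes −246 502 mm⁴
Total I = 109 266 795 mm⁴.

I_y ≈ 1.09 × 10⁸ mm⁴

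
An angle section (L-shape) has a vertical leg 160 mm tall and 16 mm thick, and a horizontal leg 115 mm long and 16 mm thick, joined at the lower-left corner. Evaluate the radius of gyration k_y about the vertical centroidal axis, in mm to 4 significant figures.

k_y ≈ 33.26 mm

Decompose the section into non-overlapping parts with the origin at the bottom-left of its bounding rectangle.
Vertical leg: 16 × 160, A = 2 560 mm², x = 8 mm, Ī = 54613.3 mm⁴.
Horizontal leg (remainder): 99 × 16, A = 1 584 mm², x = 65.5 mm, Ī = 1 293 732 mm⁴.
Centroid: x̄ = ΣA·x / ΣA = 29.9788 mm.
Transfer each piece to the vertical centroidal axis using Ī + A·d² with d = x − 29.9788:
  vertical leg: d = -21.9788 mm → contributes +1 291 263 mm⁴
  horizontal leg (remainder): d = 35.5212 mm → contributes +3 292 357 mm⁴
Total I = 4 583 619 mm⁴.
Radius of gyration: k = √(I/A) = √(4 583 619 / 4 144) = 33.2579 mm.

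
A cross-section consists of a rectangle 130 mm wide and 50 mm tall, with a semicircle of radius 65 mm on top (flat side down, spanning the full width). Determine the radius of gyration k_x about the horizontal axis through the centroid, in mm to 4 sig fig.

k_x ≈ 30.72 mm

Treat the section as a set of non-overlapping primitives; coordinates are from the bounding-box lower-left.
Rectangular body: 130 × 50, A = 6 500 mm², y = 25 mm, Ī = 1 354 167 mm⁴.
Semicircular cap: semicircle r = 65, A = 6636.61 mm², y = 77.5869 mm, Ī = 1 959 230 mm⁴.
Centroid: ȳ = ΣA·y / ΣA = 51.5669 mm.
Transfer each piece to the horizontal axis through the centroid using Ī + A·d² with d = y − 51.5669:
  rectangular body: d = -26.5669 mm → contributes +5 941 857 mm⁴
  semicircular cap: d = 26.02 mm → contributes +6 452 483 mm⁴
Total I = 12 394 339 mm⁴.
Radius of gyration: k = √(I/A) = √(12 394 339 / 13136.6) = 30.7164 mm.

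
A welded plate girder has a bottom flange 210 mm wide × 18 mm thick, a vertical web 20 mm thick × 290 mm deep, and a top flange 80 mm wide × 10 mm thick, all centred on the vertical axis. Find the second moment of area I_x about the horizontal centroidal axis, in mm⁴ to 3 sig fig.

Break the section into simple shapes (no overlaps), measuring from the bottom-left corner of the bounding box.
Bottom plate: 210 × 18, A = 3 780 mm², y = 9 mm, Ī = 102 060 mm⁴.
Web plate: 20 × 290, A = 5 800 mm², y = 163 mm, Ī = 40 648 333 mm⁴.
Top plate: 80 × 10, A = 800 mm², y = 313 mm, Ī = 6666.7 mm⁴.
Centroid: ȳ = ΣA·y / ΣA = 118.48 mm.
Transfer each piece to the horizontal centroidal axis using Ī + A·d² with d = y − 118.48:
  bottom plate: d = -109.48 mm → contributes +45 408 459 mm⁴
  web plate: d = 44.52 mm → contributes +52 144 229 mm⁴
  top plate: d = 194.52 mm → contributes +30 277 163 mm⁴
Total I = 127 829 851 mm⁴.

I_x ≈ 1.28 × 10⁸ mm⁴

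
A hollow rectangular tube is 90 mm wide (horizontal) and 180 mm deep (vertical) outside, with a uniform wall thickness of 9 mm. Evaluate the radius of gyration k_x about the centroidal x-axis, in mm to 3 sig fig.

Break the section into simple shapes (no overlaps), measuring from the bottom-left corner of the bounding box.
Outer rectangle: 90 × 180, A = 16 200 mm², y = 90 mm, Ī = 43 740 000 mm⁴.
Inner void (subtracted): 72 × 162, A = 11 664 mm², y = 90 mm, Ī = 25 509 168 mm⁴.
By symmetry the centroid is at mid-height, ȳ = 90 mm.
All pieces are centred on the centroidal x-axis, so I = ΣĪ (holes subtracted) = 18 230 832 mm⁴.
Radius of gyration: k = √(I/A) = √(18 230 832 / 4 536) = 63.397 mm.

k_x ≈ 63.4 mm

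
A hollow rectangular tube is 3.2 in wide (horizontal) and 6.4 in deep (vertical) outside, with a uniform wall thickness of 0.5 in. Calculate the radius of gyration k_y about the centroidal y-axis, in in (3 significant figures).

Treat the section as a set of non-overlapping primitives; coordinates are from the bounding-box lower-left.
Outer rectangle: 3.2 × 6.4, A = 20.48 in², x = 1.6 in, Ī = 17.476 in⁴.
Inner void (subtracted): 2.2 × 5.4, A = 11.88 in², x = 1.6 in, Ī = 4.7916 in⁴.
By symmetry the centroid is at mid-width, x̄ = 1.6 in.
All pieces are centred on the centroidal y-axis, so I = ΣĪ (holes subtracted) = 12.685 in⁴.
Radius of gyration: k = √(I/A) = √(12.685 / 8.6) = 1.2145 in.

k_y ≈ 1.21 in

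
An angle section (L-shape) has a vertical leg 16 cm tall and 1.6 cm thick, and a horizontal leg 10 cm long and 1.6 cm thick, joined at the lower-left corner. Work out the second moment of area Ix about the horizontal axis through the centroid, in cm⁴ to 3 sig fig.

Split into non-overlapping primitives; take the origin at the lower-left of the bounding box.
Vertical leg: 1.6 × 16, A = 25.6 cm², y = 8 cm, Ī = 546.13 cm⁴.
Horizontal leg (remainder): 8.4 × 1.6, A = 13.44 cm², y = 0.8 cm, Ī = 2.8672 cm⁴.
Centroid: ȳ = ΣA·y / ΣA = 5.5213 cm.
Transfer each piece to the horizontal axis through the centroid using Ī + A·d² with d = y − 5.5213:
  vertical leg: d = 2.4787 cm → contributes +703.42 cm⁴
  horizontal leg (remainder): d = -4.7213 cm → contributes +302.46 cm⁴
Total I = 1005.9 cm⁴.

Ix ≈ 1010 cm⁴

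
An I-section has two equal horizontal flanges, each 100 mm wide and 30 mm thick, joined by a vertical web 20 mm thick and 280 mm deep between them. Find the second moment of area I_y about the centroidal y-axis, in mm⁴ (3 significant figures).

I_y ≈ 5.19 × 10⁶ mm⁴

Break the section into simple shapes (no overlaps), measuring from the bottom-left corner of the bounding box.
Bottom flange: 100 × 30, A = 3 000 mm², x = 50 mm, Ī = 2 500 000 mm⁴.
Web: 20 × 280, A = 5 600 mm², x = 50 mm, Ī = 186 667 mm⁴.
Top flange: 100 × 30, A = 3 000 mm², x = 50 mm, Ī = 2 500 000 mm⁴.
By symmetry the centroid is at mid-width, x̄ = 50 mm.
All pieces are centred on the centroidal y-axis, so I = ΣĪ = 5 186 667 mm⁴.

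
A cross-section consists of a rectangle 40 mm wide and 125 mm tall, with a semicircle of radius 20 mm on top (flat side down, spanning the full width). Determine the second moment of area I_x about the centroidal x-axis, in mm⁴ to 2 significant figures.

I_x ≈ 9.3 × 10⁶ mm⁴

Break the section into simple shapes (no overlaps), measuring from the bottom-left corner of the bounding box.
Rectangular body: 40 × 125, A = 5 000 mm², y = 62.5 mm, Ī = 6 510 417 mm⁴.
Semicircular cap: semicircle r = 20, A = 628.3 mm², y = 133.5 mm, Ī = 17 561 mm⁴.
Centroid: ȳ = ΣA·y / ΣA = 70.42 mm.
Transfer each piece to the centroidal x-axis using Ī + A·d² with d = y − 70.42:
  rectangular body: d = -7.925 mm → contributes +6 824 428 mm⁴
  semicircular cap: d = 63.06 mm → contributes +2 516 385 mm⁴
Total I = 9 340 813 mm⁴.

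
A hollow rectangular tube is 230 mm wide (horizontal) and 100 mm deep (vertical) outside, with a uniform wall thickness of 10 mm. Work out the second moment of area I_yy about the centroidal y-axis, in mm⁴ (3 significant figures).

Break the section into simple shapes (no overlaps), measuring from the bottom-left corner of the bounding box.
Outer rectangle: 230 × 100, A = 23 000 mm², x = 115 mm, Ī = 101 391 667 mm⁴.
Inner void (subtracted): 210 × 80, A = 16 800 mm², x = 115 mm, Ī = 61 740 000 mm⁴.
By symmetry the centroid is at mid-width, x̄ = 115 mm.
All pieces are centred on the centroidal y-axis, so I = ΣĪ (holes subtracted) = 39 651 667 mm⁴.

I_yy ≈ 3.97 × 10⁷ mm⁴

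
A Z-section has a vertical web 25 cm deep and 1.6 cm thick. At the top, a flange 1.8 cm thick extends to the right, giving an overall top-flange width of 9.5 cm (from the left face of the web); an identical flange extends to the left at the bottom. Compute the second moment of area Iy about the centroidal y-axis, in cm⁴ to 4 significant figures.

Decompose the section into non-overlapping parts with the origin at the bottom-left of its bounding rectangle.
Web: 1.6 × 25, A = 40 cm², x = 8.7 cm, Ī = 8.53333 cm⁴.
Top flange (beyond web): 7.9 × 1.8, A = 14.22 cm², x = 13.45 cm, Ī = 73.9559 cm⁴.
Bottom flange (beyond web): 7.9 × 1.8, A = 14.22 cm², x = 3.95 cm, Ī = 73.9559 cm⁴.
Centroid: x̄ = ΣA·x / ΣA = 8.7 cm.
Transfer each piece to the centroidal y-axis using Ī + A·d² with d = x − 8.7:
  web: d = 0 cm → contributes +8.53333 cm⁴
  top flange (beyond web): d = 4.75 cm → contributes +394.795 cm⁴
  bottom flange (beyond web): d = -4.75 cm → contributes +394.795 cm⁴
Total I = 798.123 cm⁴.

Iy ≈ 798.1 cm⁴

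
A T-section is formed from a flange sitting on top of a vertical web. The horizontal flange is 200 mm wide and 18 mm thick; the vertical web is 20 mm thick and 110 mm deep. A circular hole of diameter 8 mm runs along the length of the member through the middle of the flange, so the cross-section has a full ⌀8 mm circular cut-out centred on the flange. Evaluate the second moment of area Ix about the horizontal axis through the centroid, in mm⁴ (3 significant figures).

Ix ≈ 7.88 × 10⁶ mm⁴

Break the section into simple shapes (no overlaps), measuring from the bottom-left corner of the bounding box.
Flange: 200 × 18, A = 3 600 mm², y = 119 mm, Ī = 97 200 mm⁴.
Web: 20 × 110, A = 2 200 mm², y = 55 mm, Ī = 2 218 333 mm⁴.
Hole (subtracted): ⌀8, A = 50.265 mm², y = 119 mm, Ī = 201.06 mm⁴.
Centroid: ȳ = ΣA·y / ΣA = 94.512 mm.
Transfer each piece to the horizontal axis through the centroid using Ī + A·d² with d = y − 94.512:
  flange: d = 24.488 mm → contributes +2 255 999 mm⁴
  web: d = -39.512 mm → contributes +5 652 954 mm⁴
  hole: d = 24.488 mm → contributes −30 344 mm⁴
Total I = 7 878 610 mm⁴.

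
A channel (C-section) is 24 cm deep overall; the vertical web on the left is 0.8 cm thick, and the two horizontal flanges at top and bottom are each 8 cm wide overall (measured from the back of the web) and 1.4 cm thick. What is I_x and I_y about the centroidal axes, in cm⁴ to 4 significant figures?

Break the section into simple shapes (no overlaps), measuring from the bottom-left corner of the bounding box.
Web: 0.8 × 24, A = 19.2 cm², y = 12 cm, Ī = 921.6 cm⁴.
Top flange (beyond web): 7.2 × 1.4, A = 10.08 cm², y = 23.3 cm, Ī = 1.6464 cm⁴.
Bottom flange (beyond web): 7.2 × 1.4, A = 10.08 cm², y = 0.7 cm, Ī = 1.6464 cm⁴.
By symmetry the centroid is at mid-height, ȳ = 12 cm.
Transfer each piece to the centroidal x-axis using Ī + A·d² with d = y − 12:
  web: d = 0 cm → contributes +921.6 cm⁴
  top flange (beyond web): d = 11.3 cm → contributes +1288.76 cm⁴
  bottom flange (beyond web): d = -11.3 cm → contributes +1288.76 cm⁴
Total I = 3499.12 cm⁴.
For the y-axis: x̄ = 2.44878 cm.
Repeating about the centroidal y-axis gives I_y = 245.462 cm⁴.

I_x ≈ 3499 cm⁴, I_y ≈ 245.5 cm⁴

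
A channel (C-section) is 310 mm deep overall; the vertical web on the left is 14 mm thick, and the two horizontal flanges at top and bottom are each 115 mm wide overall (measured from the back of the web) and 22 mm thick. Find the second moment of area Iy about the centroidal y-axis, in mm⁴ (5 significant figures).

Iy ≈ 1.1108 × 10⁷ mm⁴

Break the section into simple shapes (no overlaps), measuring from the bottom-left corner of the bounding box.
Web: 14 × 310, A = 4 340 mm², x = 7 mm, Ī = 70886.67 mm⁴.
Top flange (beyond web): 101 × 22, A = 2 222 mm², x = 64.5 mm, Ī = 1 888 885 mm⁴.
Bottom flange (beyond web): 101 × 22, A = 2 222 mm², x = 64.5 mm, Ī = 1 888 885 mm⁴.
Centroid: x̄ = ΣA·x / ΣA = 36.09039 mm.
Transfer each piece to the centroidal y-axis using Ī + A·d² with d = x − 36.09039:
  web: d = -29.09039 mm → contributes +3 743 616 mm⁴
  top flange (beyond web): d = 28.40961 mm → contributes +3 682 274 mm⁴
  bottom flange (beyond web): d = 28.40961 mm → contributes +3 682 274 mm⁴
Total I = 11 108 164 mm⁴.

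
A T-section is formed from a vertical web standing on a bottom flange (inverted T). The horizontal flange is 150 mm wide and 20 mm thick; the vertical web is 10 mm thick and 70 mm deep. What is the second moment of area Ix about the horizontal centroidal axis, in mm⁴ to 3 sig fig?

Ix ≈ 1.54 × 10⁶ mm⁴

Decompose the section into non-overlapping parts with the origin at the bottom-left of its bounding rectangle.
Flange: 150 × 20, A = 3 000 mm², y = 10 mm, Ī = 100 000 mm⁴.
Web: 10 × 70, A = 700 mm², y = 55 mm, Ī = 285 833 mm⁴.
Centroid: ȳ = ΣA·y / ΣA = 18.514 mm.
Transfer each piece to the horizontal centroidal axis using Ī + A·d² with d = y − 18.514:
  flange: d = -8.5135 mm → contributes +317 440 mm⁴
  web: d = 36.486 mm → contributes +1 217 718 mm⁴
Total I = 1 535 158 mm⁴.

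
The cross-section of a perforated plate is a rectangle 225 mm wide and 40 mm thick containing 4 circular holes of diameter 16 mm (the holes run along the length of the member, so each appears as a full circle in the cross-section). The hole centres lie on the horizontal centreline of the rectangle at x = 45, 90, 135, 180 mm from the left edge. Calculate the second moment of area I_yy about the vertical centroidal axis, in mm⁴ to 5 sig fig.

I_yy ≈ 3.5920 × 10⁷ mm⁴

Treat the section as a set of non-overlapping primitives; coordinates are from the bounding-box lower-left.
Plate: 225 × 40, A = 9 000 mm², x = 112.5 mm, Ī = 37 968 750 mm⁴.
Hole 1 (subtracted): ⌀16, A = 201.0619 mm², x = 45 mm, Ī = 3216.991 mm⁴.
Hole 2 (subtracted): ⌀16, A = 201.0619 mm², x = 90 mm, Ī = 3216.991 mm⁴.
Hole 3 (subtracted): ⌀16, A = 201.0619 mm², x = 135 mm, Ī = 3216.991 mm⁴.
Hole 4 (subtracted): ⌀16, A = 201.0619 mm², x = 180 mm, Ī = 3216.991 mm⁴.
By symmetry the centroid is at mid-width, x̄ = 112.5 mm.
Transfer each piece to the vertical centroidal axis using Ī + A·d² with d = x − 112.5:
  plate: d = 0 mm → contributes +37 968 750 mm⁴
  hole 1: d = -67.5 mm → contributes −919305.4 mm⁴
  hole 2: d = -22.5 mm → contributes −105004.6 mm⁴
  hole 3: d = 22.5 mm → contributes −105004.6 mm⁴
  hole 4: d = 67.5 mm → contributes −919305.4 mm⁴
Total I = 35 920 130 mm⁴.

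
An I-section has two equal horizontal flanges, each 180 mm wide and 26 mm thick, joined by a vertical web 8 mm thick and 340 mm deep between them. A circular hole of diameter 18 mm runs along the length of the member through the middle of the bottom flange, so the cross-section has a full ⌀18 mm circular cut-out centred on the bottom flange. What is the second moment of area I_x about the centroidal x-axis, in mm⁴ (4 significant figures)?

I_x ≈ 3.315 × 10⁸ mm⁴

Treat the section as a set of non-overlapping primitives; coordinates are from the bounding-box lower-left.
Bottom flange: 180 × 26, A = 4 680 mm², y = 13 mm, Ī = 263 640 mm⁴.
Web: 8 × 340, A = 2 720 mm², y = 196 mm, Ī = 26 202 667 mm⁴.
Top flange: 180 × 26, A = 4 680 mm², y = 379 mm, Ī = 263 640 mm⁴.
Hole (subtracted): ⌀18, A = 254.469 mm², y = 13 mm, Ī = 5 153 mm⁴.
Centroid: ȳ = ΣA·y / ΣA = 199.938 mm.
Transfer each piece to the centroidal x-axis using Ī + A·d² with d = y − 199.938:
  bottom flange: d = -186.938 mm → contributes +163 809 893 mm⁴
  web: d = -3.93791 mm → contributes +26 244 846 mm⁴
  top flange: d = 179.062 mm → contributes +150 319 573 mm⁴
  hole: d = -186.938 mm → contributes −8 897 771 mm⁴
Total I = 331 476 541 mm⁴.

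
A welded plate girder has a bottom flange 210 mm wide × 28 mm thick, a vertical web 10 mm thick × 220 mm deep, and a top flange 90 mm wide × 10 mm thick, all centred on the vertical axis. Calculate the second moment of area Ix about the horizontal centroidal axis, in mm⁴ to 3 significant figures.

Treat the section as a set of non-overlapping primitives; coordinates are from the bounding-box lower-left.
Bottom plate: 210 × 28, A = 5 880 mm², y = 14 mm, Ī = 384 160 mm⁴.
Web plate: 10 × 220, A = 2 200 mm², y = 138 mm, Ī = 8 873 333 mm⁴.
Top plate: 90 × 10, A = 900 mm², y = 253 mm, Ī = 7 500 mm⁴.
Centroid: ȳ = ΣA·y / ΣA = 68.332 mm.
Transfer each piece to the horizontal centroidal axis using Ī + A·d² with d = y − 68.332:
  bottom plate: d = -54.332 mm → contributes +17 741 625 mm⁴
  web plate: d = 69.668 mm → contributes +19 551 366 mm⁴
  top plate: d = 184.67 mm → contributes +30 699 594 mm⁴
Total I = 67 992 584 mm⁴.

Ix ≈ 6.80 × 10⁷ mm⁴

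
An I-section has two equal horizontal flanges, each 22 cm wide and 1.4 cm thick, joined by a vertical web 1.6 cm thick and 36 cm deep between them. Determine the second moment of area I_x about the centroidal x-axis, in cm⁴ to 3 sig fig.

Break the section into simple shapes (no overlaps), measuring from the bottom-left corner of the bounding box.
Bottom flange: 22 × 1.4, A = 30.8 cm², y = 0.7 cm, Ī = 5.0307 cm⁴.
Web: 1.6 × 36, A = 57.6 cm², y = 19.4 cm, Ī = 6220.8 cm⁴.
Top flange: 22 × 1.4, A = 30.8 cm², y = 38.1 cm, Ī = 5.0307 cm⁴.
By symmetry the centroid is at mid-height, ȳ = 19.4 cm.
Transfer each piece to the centroidal x-axis using Ī + A·d² with d = y − 19.4:
  bottom flange: d = -18.7 cm → contributes +10 775 cm⁴
  web: d = 0 cm → contributes +6220.8 cm⁴
  top flange: d = 18.7 cm → contributes +10 775 cm⁴
Total I = 27 772 cm⁴.

I_x ≈ 2.78 × 10⁴ cm⁴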